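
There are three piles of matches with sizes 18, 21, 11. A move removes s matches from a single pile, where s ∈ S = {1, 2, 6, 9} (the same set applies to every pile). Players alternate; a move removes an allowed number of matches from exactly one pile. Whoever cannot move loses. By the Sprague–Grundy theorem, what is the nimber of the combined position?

All piles use S = {1, 2, 6, 9}:
G(0) = 0
G(1) = mex{0} = 1
G(2) = mex{1,0} = 2
G(3) = mex{2,1} = 0
G(4) = mex{0,2} = 1
G(5) = mex{1,0} = 2
G(6) = mex{2,1,0} = 3
G(7) = mex{3,2,1} = 0
G(8) = mex{0,3,2} = 1
G(9) = mex{1,0,0,0} = 2
G(10) = mex{2,1,1,1} = 0
G(11) = mex{0,2,2,2} = 1
G(12) = mex{1,0,3,0} = 2
G(13) = mex{2,1,0,1} = 3
G(14) = mex{3,2,1,2} = 0
G(15) = mex{0,3,2,3} = 1
G(16) = mex{1,0,0,0} = 2
G(17) = mex{2,1,1,1} = 0
G(18) = mex{0,2,2,2} = 1
G(19) = mex{1,0,3,0} = 2
G(20) = mex{2,1,0,1} = 3
G(21) = mex{3,2,1,2} = 0
Pile A: G(18) = 1.
Pile B: G(21) = 0.
Pile C: G(11) = 1.
Combined Grundy value = 1 ⊕ 0 ⊕ 1 = 0.

0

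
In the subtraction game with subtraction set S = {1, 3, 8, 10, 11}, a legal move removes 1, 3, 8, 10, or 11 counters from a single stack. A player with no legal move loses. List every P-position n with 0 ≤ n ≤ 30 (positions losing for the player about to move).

0, 2, 4, 6, 18, 20, 22, 24

G(0) = 0
G(1) = mex{0} = 1
G(2) = mex{1} = 0
G(3) = mex{0,0} = 1
G(4) = mex{1,1} = 0
G(5) = mex{0,0} = 1
G(6) = mex{1,1} = 0
G(7) = mex{0,0} = 1
G(8) = mex{1,1,0} = 2
G(9) = mex{2,0,1} = 3
G(10) = mex{3,1,0,0} = 2
G(11) = mex{2,2,1,1,0} = 3
G(12) = mex{3,3,0,0,1} = 2
G(13) = mex{2,2,1,1,0} = 3
G(14) = mex{3,3,0,0,1} = 2
G(15) = mex{2,2,1,1,0} = 3
G(16) = mex{3,3,2,0,1} = 4
G(17) = mex{4,2,3,1,0} = 5
G(18) = mex{5,3,2,2,1} = 0
G(19) = mex{0,4,3,3,2} = 1
G(20) = mex{1,5,2,2,3} = 0
G(21) = mex{0,0,3,3,2} = 1
G(22) = mex{1,1,2,2,3} = 0
G(23) = mex{0,0,3,3,2} = 1
G(24) = mex{1,1,4,2,3} = 0
G(25) = mex{0,0,5,3,2} = 1
G(26) = mex{1,1,0,4,3} = 2
G(27) = mex{2,0,1,5,4} = 3
G(28) = mex{3,1,0,0,5} = 2
G(29) = mex{2,2,1,1,0} = 3
G(30) = mex{3,3,0,0,1} = 2
P-positions are exactly the n with G(n) = 0.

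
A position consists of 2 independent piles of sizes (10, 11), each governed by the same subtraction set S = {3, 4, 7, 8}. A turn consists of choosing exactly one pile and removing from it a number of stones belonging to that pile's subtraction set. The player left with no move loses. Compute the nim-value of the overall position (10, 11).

3

All piles use S = {3, 4, 7, 8}:
n :  0  1  2  3  4  5  6  7  8  9 10 11
G :  0  0  0  1  1  1  2  2  2  3  3  0
Pile A: G(10) = 3.
Pile B: G(11) = 0.
Combined Grundy value = 3 ⊕ 0 = 3.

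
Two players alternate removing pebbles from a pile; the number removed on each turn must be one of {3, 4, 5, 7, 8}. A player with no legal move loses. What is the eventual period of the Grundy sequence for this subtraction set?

G(0) = 0
G(1) = mex{} = 0
G(2) = mex{} = 0
G(3) = mex{0} = 1
G(4) = mex{0,0} = 1
G(5) = mex{0,0,0} = 1
G(6) = mex{1,0,0} = 2
G(7) = mex{1,1,0,0} = 2
G(8) = mex{1,1,1,0,0} = 2
G(9) = mex{2,1,1,0,0} = 3
G(10) = mex{2,2,1,1,0} = 3
G(11) = mex{2,2,2,1,1} = 0
G(12) = mex{3,2,2,1,1} = 0
G(13) = mex{3,3,2,2,1} = 0
G(14) = mex{0,3,3,2,2} = 1
G(15) = mex{0,0,3,2,2} = 1
G(16) = mex{0,0,0,3,2} = 1
G(17) = mex{1,0,0,3,3} = 2
G(18) = mex{1,1,0,0,3} = 2
G(19) = mex{1,1,1,0,0} = 2
G(20) = mex{2,1,1,0,0} = 3
G(21) = mex{2,2,1,1,0} = 3
G(22) = mex{2,2,2,1,1} = 0
G(23) = mex{3,2,2,1,1} = 0
G(n+11) = G(n) holds for n = 0,…,7 (a full window of length max(S) = 8), so the sequence is purely periodic with period 11.

11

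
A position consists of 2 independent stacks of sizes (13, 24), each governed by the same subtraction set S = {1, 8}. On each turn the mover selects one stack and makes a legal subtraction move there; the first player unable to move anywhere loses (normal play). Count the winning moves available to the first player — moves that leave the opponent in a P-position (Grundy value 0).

All stacks use S = {1, 8}:
G(0) = 0
G(1) = mex{0} = 1
G(2) = mex{1} = 0
G(3) = mex{0} = 1
G(4) = mex{1} = 0
G(5) = mex{0} = 1
G(6) = mex{1} = 0
G(7) = mex{0} = 1
G(8) = mex{1,0} = 2
G(9) = mex{2,1} = 0
G(10) = mex{0,0} = 1
G(11) = mex{1,1} = 0
G(12) = mex{0,0} = 1
G(13) = mex{1,1} = 0
G(14) = mex{0,0} = 1
G(15) = mex{1,1} = 0
G(16) = mex{0,2} = 1
G(17) = mex{1,0} = 2
G(18) = mex{2,1} = 0
G(19) = mex{0,0} = 1
G(20) = mex{1,1} = 0
G(21) = mex{0,0} = 1
G(22) = mex{1,1} = 0
G(23) = mex{0,0} = 1
G(24) = mex{1,1} = 0
Stack A: G(13) = 0.
Stack B: G(24) = 0.
Combined Grundy value = 0 ⊕ 0 = 0.
A winning move leaves total XOR = 0, i.e. changes one component's Grundy value g to g ⊕ X where X is the current total.
Stack A: target g' = 0⊕0 = 0, but every legal move changes the Grundy value (mex property), so 0 moves.
Stack B: target g' = 0⊕0 = 0, but every legal move changes the Grundy value (mex property), so 0 moves.

0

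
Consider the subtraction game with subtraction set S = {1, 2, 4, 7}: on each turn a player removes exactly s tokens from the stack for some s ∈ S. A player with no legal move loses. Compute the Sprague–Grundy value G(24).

0

n :  0  1  2  3  4  5  6  7  8  9 10 11 12 13 14 15 16 17 18 19 20 21 22 23 24
G :  0  1  2  0  1  2  0  1  2  0  1  2  0  1  2  0  1  2  0  1  2  0  1  2  0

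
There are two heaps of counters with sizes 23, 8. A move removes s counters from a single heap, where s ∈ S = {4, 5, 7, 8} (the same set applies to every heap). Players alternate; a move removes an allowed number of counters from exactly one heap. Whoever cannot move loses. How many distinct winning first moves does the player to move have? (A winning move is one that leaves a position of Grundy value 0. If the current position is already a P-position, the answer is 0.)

0

All heaps use S = {4, 5, 7, 8}:
G(0) = 0
G(1) = mex{} = 0
G(2) = mex{} = 0
G(3) = mex{} = 0
G(4) = mex{0} = 1
G(5) = mex{0,0} = 1
G(6) = mex{0,0} = 1
G(7) = mex{0,0,0} = 1
G(8) = mex{1,0,0,0} = 2
G(9) = mex{1,1,0,0} = 2
G(10) = mex{1,1,0,0} = 2
G(11) = mex{1,1,1,0} = 2
G(12) = mex{2,1,1,1} = 0
G(13) = mex{2,2,1,1} = 0
G(14) = mex{2,2,1,1} = 0
G(15) = mex{2,2,2,1} = 0
G(16) = mex{0,2,2,2} = 1
G(17) = mex{0,0,2,2} = 1
G(18) = mex{0,0,2,2} = 1
G(19) = mex{0,0,0,2} = 1
G(20) = mex{1,0,0,0} = 2
G(21) = mex{1,1,0,0} = 2
G(22) = mex{1,1,0,0} = 2
G(23) = mex{1,1,1,0} = 2
Heap A: G(23) = 2.
Heap B: G(8) = 2.
Combined Grundy value = 2 ⊕ 2 = 0.
A winning move leaves total XOR = 0, i.e. changes one component's Grundy value g to g ⊕ X where X is the current total.
Heap A: target g' = 2⊕0 = 2, but every legal move changes the Grundy value (mex property), so 0 moves.
Heap B: target g' = 2⊕0 = 2, but every legal move changes the Grundy value (mex property), so 0 moves.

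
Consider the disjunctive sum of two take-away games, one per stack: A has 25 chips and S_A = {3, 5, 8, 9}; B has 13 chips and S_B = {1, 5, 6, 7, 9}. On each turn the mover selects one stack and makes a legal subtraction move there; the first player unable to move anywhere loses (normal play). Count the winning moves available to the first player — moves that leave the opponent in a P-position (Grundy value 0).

4

Stack A, S = {3, 5, 8, 9}:
n :  0  1  2  3  4  5  6  7  8  9 10 11 12 13 14 15 16 17 18 19 20 21 22 23 24 25
G :  0  0  0  1  1  1  2  2  2  3  3  3  0  0  0  1  1  1  2  2  2  3  3  3  0  0
G_A(25) = 0.
Stack B, S = {1, 5, 6, 7, 9}:
G(0) = 0
G(1) = mex{0} = 1
G(2) = mex{1} = 0
G(3) = mex{0} = 1
G(4) = mex{1} = 0
G(5) = mex{0,0} = 1
G(6) = mex{1,1,0} = 2
G(7) = mex{2,0,1,0} = 3
G(8) = mex{3,1,0,1} = 2
G(9) = mex{2,0,1,0,0} = 3
G(10) = mex{3,1,0,1,1} = 2
G(11) = mex{2,2,1,0,0} = 3
G(12) = mex{3,3,2,1,1} = 0
G(13) = mex{0,2,3,2,0} = 1
G_B(13) = 1.
Combined Grundy value = 0 ⊕ 1 = 1.
A winning move leaves total XOR = 0, i.e. changes one component's Grundy value g to g ⊕ X where X is the current total.
Stack A: need g' = 0⊕1 = 1. Options: 25−3→G=3, 25−5→G=2, 25−8→G=1, 25−9→G=1. Hits: 2.
Stack B: need g' = 1⊕1 = 0. Options: 13−1→G=0, 13−5→G=2, 13−6→G=3, 13−7→G=2, 13−9→G=0. Hits: 2.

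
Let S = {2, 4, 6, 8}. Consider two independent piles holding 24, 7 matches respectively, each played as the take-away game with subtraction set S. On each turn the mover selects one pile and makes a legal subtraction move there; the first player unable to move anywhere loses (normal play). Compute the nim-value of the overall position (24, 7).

All piles use S = {2, 4, 6, 8}:
n :  0  1  2  3  4  5  6  7  8  9 10 11 12 13 14 15 16 17 18 19 20 21 22 23 24
G :  0  0  1  1  2  2  3  3  4  4  0  0  1  1  2  2  3  3  4  4  0  0  1  1  2
Pile A: G(24) = 2.
Pile B: G(7) = 3.
Combined Grundy value = 2 ⊕ 3 = 1.

1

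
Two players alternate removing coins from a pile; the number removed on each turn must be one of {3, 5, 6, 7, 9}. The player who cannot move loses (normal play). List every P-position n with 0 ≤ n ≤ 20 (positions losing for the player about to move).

0, 1, 2, 12, 13, 14

n :  0  1  2  3  4  5  6  7  8  9 10 11 12 13 14 15 16 17 18 19 20
G :  0  0  0  1  1  1  2  2  2  3  3  3  0  0  0  1  1  1  2  2  2
P-positions are exactly the n with G(n) = 0.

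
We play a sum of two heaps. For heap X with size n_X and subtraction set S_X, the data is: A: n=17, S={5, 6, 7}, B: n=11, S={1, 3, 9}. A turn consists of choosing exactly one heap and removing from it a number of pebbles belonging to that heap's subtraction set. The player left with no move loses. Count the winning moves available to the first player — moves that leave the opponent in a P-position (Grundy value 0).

Heap A, S = {5, 6, 7}:
G(0) = 0
G(1) = mex{} = 0
G(2) = mex{} = 0
G(3) = mex{} = 0
G(4) = mex{} = 0
G(5) = mex{0} = 1
G(6) = mex{0,0} = 1
G(7) = mex{0,0,0} = 1
G(8) = mex{0,0,0} = 1
G(9) = mex{0,0,0} = 1
G(10) = mex{1,0,0} = 2
G(11) = mex{1,1,0} = 2
G(12) = mex{1,1,1} = 0
G(13) = mex{1,1,1} = 0
G(14) = mex{1,1,1} = 0
G(15) = mex{2,1,1} = 0
G(16) = mex{2,2,1} = 0
G(17) = mex{0,2,2} = 1
G_A(17) = 1.
Heap B, S = {1, 3, 9}:
G(0) = 0
G(1) = mex{0} = 1
G(2) = mex{1} = 0
G(3) = mex{0,0} = 1
G(4) = mex{1,1} = 0
G(5) = mex{0,0} = 1
G(6) = mex{1,1} = 0
G(7) = mex{0,0} = 1
G(8) = mex{1,1} = 0
G(9) = mex{0,0,0} = 1
G(10) = mex{1,1,1} = 0
G(11) = mex{0,0,0} = 1
G_B(11) = 1.
Combined Grundy value = 1 ⊕ 1 = 0.
A winning move leaves total XOR = 0, i.e. changes one component's Grundy value g to g ⊕ X where X is the current total.
Heap A: target g' = 1⊕0 = 1, but every legal move changes the Grundy value (mex property), so 0 moves.
Heap B: target g' = 1⊕0 = 1, but every legal move changes the Grundy value (mex property), so 0 moves.

0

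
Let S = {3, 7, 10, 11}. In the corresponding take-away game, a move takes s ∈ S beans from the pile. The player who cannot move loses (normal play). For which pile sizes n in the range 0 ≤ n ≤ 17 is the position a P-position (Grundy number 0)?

0, 1, 2, 6, 14, 15

n :  0  1  2  3  4  5  6  7  8  9 10 11 12 13 14 15 16 17
G :  0  0  0  1  1  1  0  2  2  1  3  3  2  2  0  0  3  1
P-positions are exactly the n with G(n) = 0.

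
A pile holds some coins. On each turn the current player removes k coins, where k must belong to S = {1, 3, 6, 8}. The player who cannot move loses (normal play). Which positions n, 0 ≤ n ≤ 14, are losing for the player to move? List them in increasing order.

0, 2, 4, 9, 11, 13

G(0) = 0
G(1) = mex{0} = 1
G(2) = mex{1} = 0
G(3) = mex{0,0} = 1
G(4) = mex{1,1} = 0
G(5) = mex{0,0} = 1
G(6) = mex{1,1,0} = 2
G(7) = mex{2,0,1} = 3
G(8) = mex{3,1,0,0} = 2
G(9) = mex{2,2,1,1} = 0
G(10) = mex{0,3,0,0} = 1
G(11) = mex{1,2,1,1} = 0
G(12) = mex{0,0,2,0} = 1
G(13) = mex{1,1,3,1} = 0
G(14) = mex{0,0,2,2} = 1
P-positions are exactly the n with G(n) = 0.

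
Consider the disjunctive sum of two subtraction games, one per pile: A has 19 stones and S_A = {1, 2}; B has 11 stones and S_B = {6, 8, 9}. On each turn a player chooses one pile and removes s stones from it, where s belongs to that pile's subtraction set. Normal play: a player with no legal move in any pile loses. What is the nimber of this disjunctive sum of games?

0

Pile A, S = {1, 2}:
G(0) = 0
G(1) = mex{0} = 1
G(2) = mex{1,0} = 2
G(3) = mex{2,1} = 0
G(4) = mex{0,2} = 1
G(5) = mex{1,0} = 2
G(6) = mex{2,1} = 0
G(7) = mex{0,2} = 1
G(8) = mex{1,0} = 2
G(9) = mex{2,1} = 0
G(10) = mex{0,2} = 1
G(11) = mex{1,0} = 2
G(12) = mex{2,1} = 0
G(13) = mex{0,2} = 1
G(14) = mex{1,0} = 2
G(15) = mex{2,1} = 0
G(16) = mex{0,2} = 1
G(17) = mex{1,0} = 2
G(18) = mex{2,1} = 0
G(19) = mex{0,2} = 1
G_A(19) = 1.
Pile B, S = {6, 8, 9}:
G(0) = 0
G(1) = mex{} = 0
G(2) = mex{} = 0
G(3) = mex{} = 0
G(4) = mex{} = 0
G(5) = mex{} = 0
G(6) = mex{0} = 1
G(7) = mex{0} = 1
G(8) = mex{0,0} = 1
G(9) = mex{0,0,0} = 1
G(10) = mex{0,0,0} = 1
G(11) = mex{0,0,0} = 1
G_B(11) = 1.
Combined Grundy value = 1 ⊕ 1 = 0.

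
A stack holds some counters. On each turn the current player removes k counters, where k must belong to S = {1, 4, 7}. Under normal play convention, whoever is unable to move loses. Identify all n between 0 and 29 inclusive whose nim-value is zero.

n :  0  1  2  3  4  5  6  7  8  9 10 11 12 13 14 15 16 17 18 19 20 21 22 23 24 25 26 27 28 29
G :  0  1  0  1  2  0  1  2  0  1  0  1  2  0  1  2  0  1  0  1  2  0  1  2  0  1  0  1  2  0
P-positions are exactly the n with G(n) = 0.

0, 2, 5, 8, 10, 13, 16, 18, 21, 24, 26, 29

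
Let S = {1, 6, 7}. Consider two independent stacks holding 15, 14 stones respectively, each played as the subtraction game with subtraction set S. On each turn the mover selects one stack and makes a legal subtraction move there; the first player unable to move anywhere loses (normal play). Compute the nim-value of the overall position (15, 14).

1

All stacks use S = {1, 6, 7}:
n :  0  1  2  3  4  5  6  7  8  9 10 11 12 13 14 15
G :  0  1  0  1  0  1  2  3  2  3  2  3  0  1  0  1
Stack A: G(15) = 1.
Stack B: G(14) = 0.
Combined Grundy value = 1 ⊕ 0 = 1.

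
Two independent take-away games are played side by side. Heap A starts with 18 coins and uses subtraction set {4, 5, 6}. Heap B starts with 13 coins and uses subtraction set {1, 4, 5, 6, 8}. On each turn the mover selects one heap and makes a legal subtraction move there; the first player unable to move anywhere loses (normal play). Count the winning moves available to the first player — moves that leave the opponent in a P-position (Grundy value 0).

0

Heap A, S = {4, 5, 6}:
G(0) = 0
G(1) = mex{} = 0
G(2) = mex{} = 0
G(3) = mex{} = 0
G(4) = mex{0} = 1
G(5) = mex{0,0} = 1
G(6) = mex{0,0,0} = 1
G(7) = mex{0,0,0} = 1
G(8) = mex{1,0,0} = 2
G(9) = mex{1,1,0} = 2
G(10) = mex{1,1,1} = 0
G(11) = mex{1,1,1} = 0
G(12) = mex{2,1,1} = 0
G(13) = mex{2,2,1} = 0
G(14) = mex{0,2,2} = 1
G(15) = mex{0,0,2} = 1
G(16) = mex{0,0,0} = 1
G(17) = mex{0,0,0} = 1
G(18) = mex{1,0,0} = 2
G_A(18) = 2.
Heap B, S = {1, 4, 5, 6, 8}:
n :  0  1  2  3  4  5  6  7  8  9 10 11 12 13
G :  0  1  0  1  2  3  2  3  4  0  1  0  1  2
G_B(13) = 2.
Combined Grundy value = 2 ⊕ 2 = 0.
A winning move leaves total XOR = 0, i.e. changes one component's Grundy value g to g ⊕ X where X is the current total.
Heap A: target g' = 2⊕0 = 2, but every legal move changes the Grundy value (mex property), so 0 moves.
Heap B: target g' = 2⊕0 = 2, but every legal move changes the Grundy value (mex property), so 0 moves.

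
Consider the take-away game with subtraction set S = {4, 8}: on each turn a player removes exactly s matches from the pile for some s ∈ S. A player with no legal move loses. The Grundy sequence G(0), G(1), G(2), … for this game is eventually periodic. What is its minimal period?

12

G(0) = 0
G(1) = mex{} = 0
G(2) = mex{} = 0
G(3) = mex{} = 0
G(4) = mex{0} = 1
G(5) = mex{0} = 1
G(6) = mex{0} = 1
G(7) = mex{0} = 1
G(8) = mex{1,0} = 2
G(9) = mex{1,0} = 2
G(10) = mex{1,0} = 2
G(11) = mex{1,0} = 2
G(12) = mex{2,1} = 0
G(13) = mex{2,1} = 0
G(14) = mex{2,1} = 0
G(15) = mex{2,1} = 0
G(16) = mex{0,2} = 1
G(17) = mex{0,2} = 1
G(18) = mex{0,2} = 1
G(19) = mex{0,2} = 1
G(20) = mex{1,0} = 2
G(21) = mex{1,0} = 2
G(22) = mex{1,0} = 2
G(23) = mex{1,0} = 2
G(24) = mex{2,1} = 0
G(25) = mex{2,1} = 0
G(n+12) = G(n) holds for n = 0,…,7 (a full window of length max(S) = 8), so the sequence is purely periodic with period 12.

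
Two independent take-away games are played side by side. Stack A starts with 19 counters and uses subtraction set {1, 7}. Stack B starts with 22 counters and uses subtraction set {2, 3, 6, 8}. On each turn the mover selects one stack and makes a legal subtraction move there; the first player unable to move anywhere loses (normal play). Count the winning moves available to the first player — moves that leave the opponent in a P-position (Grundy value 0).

1

Stack A, S = {1, 7}:
n :  0  1  2  3  4  5  6  7  8  9 10 11 12 13 14 15 16 17 18 19
G :  0  1  0  1  0  1  0  1  0  1  0  1  0  1  0  1  0  1  0  1
G_A(19) = 1.
Stack B, S = {2, 3, 6, 8}:
n :  0  1  2  3  4  5  6  7  8  9 10 11 12 13 14 15 16 17 18 19 20 21 22
G :  0  0  1  1  2  0  3  1  2  2  0  3  1  2  0  0  1  1  2  0  3  1  2
G_B(22) = 2.
Combined Grundy value = 1 ⊕ 2 = 3.
A winning move leaves total XOR = 0, i.e. changes one component's Grundy value g to g ⊕ X where X is the current total.
Stack A: need g' = 1⊕3 = 2. Options: 19−1→G=0, 19−7→G=0. Hits: 0.
Stack B: need g' = 2⊕3 = 1. Options: 22−2→G=3, 22−3→G=0, 22−6→G=1, 22−8→G=0. Hits: 1.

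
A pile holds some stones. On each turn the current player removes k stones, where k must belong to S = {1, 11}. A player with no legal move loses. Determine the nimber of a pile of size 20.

G(0) = 0
G(1) = mex{0} = 1
G(2) = mex{1} = 0
G(3) = mex{0} = 1
G(4) = mex{1} = 0
G(5) = mex{0} = 1
G(6) = mex{1} = 0
G(7) = mex{0} = 1
G(8) = mex{1} = 0
G(9) = mex{0} = 1
G(10) = mex{1} = 0
G(11) = mex{0,0} = 1
G(12) = mex{1,1} = 0
G(13) = mex{0,0} = 1
G(14) = mex{1,1} = 0
G(15) = mex{0,0} = 1
G(16) = mex{1,1} = 0
G(17) = mex{0,0} = 1
G(18) = mex{1,1} = 0
G(19) = mex{0,0} = 1
G(20) = mex{1,1} = 0

0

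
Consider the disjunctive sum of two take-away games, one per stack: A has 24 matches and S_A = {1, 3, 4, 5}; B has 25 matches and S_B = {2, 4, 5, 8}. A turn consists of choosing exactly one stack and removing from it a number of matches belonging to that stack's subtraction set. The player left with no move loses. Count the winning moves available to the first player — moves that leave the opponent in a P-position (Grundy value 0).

0

Stack A, S = {1, 3, 4, 5}:
n :  0  1  2  3  4  5  6  7  8  9 10 11 12 13 14 15 16 17 18 19 20 21 22 23 24
G :  0  1  0  1  2  3  2  3  0  1  0  1  2  3  2  3  0  1  0  1  2  3  2  3  0
G_A(24) = 0.
Stack B, S = {2, 4, 5, 8}:
G(0) = 0
G(1) = mex{} = 0
G(2) = mex{0} = 1
G(3) = mex{0} = 1
G(4) = mex{1,0} = 2
G(5) = mex{1,0,0} = 2
G(6) = mex{2,1,0} = 3
G(7) = mex{2,1,1} = 0
G(8) = mex{3,2,1,0} = 4
G(9) = mex{0,2,2,0} = 1
G(10) = mex{4,3,2,1} = 0
G(11) = mex{1,0,3,1} = 2
G(12) = mex{0,4,0,2} = 1
G(13) = mex{2,1,4,2} = 0
G(14) = mex{1,0,1,3} = 2
G(15) = mex{0,2,0,0} = 1
G(16) = mex{2,1,2,4} = 0
G(17) = mex{1,0,1,1} = 2
G(18) = mex{0,2,0,0} = 1
G(19) = mex{2,1,2,2} = 0
G(20) = mex{1,0,1,1} = 2
G(21) = mex{0,2,0,0} = 1
G(22) = mex{2,1,2,2} = 0
G(23) = mex{1,0,1,1} = 2
G(24) = mex{0,2,0,0} = 1
G(25) = mex{2,1,2,2} = 0
G_B(25) = 0.
Combined Grundy value = 0 ⊕ 0 = 0.
A winning move leaves total XOR = 0, i.e. changes one component's Grundy value g to g ⊕ X where X is the current total.
Stack A: target g' = 0⊕0 = 0, but every legal move changes the Grundy value (mex property), so 0 moves.
Stack B: target g' = 0⊕0 = 0, but every legal move changes the Grundy value (mex property), so 0 moves.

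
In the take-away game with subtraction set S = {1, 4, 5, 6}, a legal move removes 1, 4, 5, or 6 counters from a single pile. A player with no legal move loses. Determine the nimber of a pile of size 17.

G(0) = 0
G(1) = mex{0} = 1
G(2) = mex{1} = 0
G(3) = mex{0} = 1
G(4) = mex{1,0} = 2
G(5) = mex{2,1,0} = 3
G(6) = mex{3,0,1,0} = 2
G(7) = mex{2,1,0,1} = 3
G(8) = mex{3,2,1,0} = 4
G(9) = mex{4,3,2,1} = 0
G(10) = mex{0,2,3,2} = 1
G(11) = mex{1,3,2,3} = 0
G(12) = mex{0,4,3,2} = 1
G(13) = mex{1,0,4,3} = 2
G(14) = mex{2,1,0,4} = 3
G(15) = mex{3,0,1,0} = 2
G(16) = mex{2,1,0,1} = 3
G(17) = mex{3,2,1,0} = 4

4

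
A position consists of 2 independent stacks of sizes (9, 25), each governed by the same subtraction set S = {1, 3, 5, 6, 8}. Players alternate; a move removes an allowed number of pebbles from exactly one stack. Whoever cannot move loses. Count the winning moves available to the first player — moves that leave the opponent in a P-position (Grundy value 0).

All stacks use S = {1, 3, 5, 6, 8}:
G(0) = 0
G(1) = mex{0} = 1
G(2) = mex{1} = 0
G(3) = mex{0,0} = 1
G(4) = mex{1,1} = 0
G(5) = mex{0,0,0} = 1
G(6) = mex{1,1,1,0} = 2
G(7) = mex{2,0,0,1} = 3
G(8) = mex{3,1,1,0,0} = 2
G(9) = mex{2,2,0,1,1} = 3
G(10) = mex{3,3,1,0,0} = 2
G(11) = mex{2,2,2,1,1} = 0
G(12) = mex{0,3,3,2,0} = 1
G(13) = mex{1,2,2,3,1} = 0
G(14) = mex{0,0,3,2,2} = 1
G(15) = mex{1,1,2,3,3} = 0
G(16) = mex{0,0,0,2,2} = 1
G(17) = mex{1,1,1,0,3} = 2
G(18) = mex{2,0,0,1,2} = 3
G(19) = mex{3,1,1,0,0} = 2
G(20) = mex{2,2,0,1,1} = 3
G(21) = mex{3,3,1,0,0} = 2
G(22) = mex{2,2,2,1,1} = 0
G(23) = mex{0,3,3,2,0} = 1
G(24) = mex{1,2,2,3,1} = 0
G(25) = mex{0,0,3,2,2} = 1
Stack A: G(9) = 3.
Stack B: G(25) = 1.
Combined Grundy value = 3 ⊕ 1 = 2.
A winning move leaves total XOR = 0, i.e. changes one component's Grundy value g to g ⊕ X where X is the current total.
Stack A: need g' = 3⊕2 = 1. Options: 9−1→G=2, 9−3→G=2, 9−5→G=0, 9−6→G=1, 9−8→G=1. Hits: 2.
Stack B: need g' = 1⊕2 = 3. Options: 25−1→G=0, 25−3→G=0, 25−5→G=3, 25−6→G=2, 25−8→G=2. Hits: 1.

3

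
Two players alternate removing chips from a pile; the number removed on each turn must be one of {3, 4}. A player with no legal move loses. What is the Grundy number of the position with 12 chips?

G(0) = 0
G(1) = mex{} = 0
G(2) = mex{} = 0
G(3) = mex{0} = 1
G(4) = mex{0,0} = 1
G(5) = mex{0,0} = 1
G(6) = mex{1,0} = 2
G(7) = mex{1,1} = 0
G(8) = mex{1,1} = 0
G(9) = mex{2,1} = 0
G(10) = mex{0,2} = 1
G(11) = mex{0,0} = 1
G(12) = mex{0,0} = 1

1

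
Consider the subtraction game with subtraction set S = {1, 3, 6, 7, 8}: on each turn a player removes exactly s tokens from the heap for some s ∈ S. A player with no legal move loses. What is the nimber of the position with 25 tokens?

n :  0  1  2  3  4  5  6  7  8  9 10 11 12 13 14 15 16 17 18 19 20 21 22 23 24 25
G :  0  1  0  1  0  1  2  3  2  3  2  3  4  0  1  0  1  0  1  2  3  2  3  2  3  4

4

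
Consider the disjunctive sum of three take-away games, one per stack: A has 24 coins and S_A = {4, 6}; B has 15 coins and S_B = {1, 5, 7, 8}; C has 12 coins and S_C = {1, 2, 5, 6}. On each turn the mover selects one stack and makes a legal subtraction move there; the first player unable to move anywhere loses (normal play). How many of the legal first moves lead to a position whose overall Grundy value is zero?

2

Stack A, S = {4, 6}:
n :  0  1  2  3  4  5  6  7  8  9 10 11 12 13 14 15 16 17 18 19 20 21 22 23 24
G :  0  0  0  0  1  1  1  1  2  2  0  0  0  0  1  1  1  1  2  2  0  0  0  0  1
G_A(24) = 1.
Stack B, S = {1, 5, 7, 8}:
n :  0  1  2  3  4  5  6  7  8  9 10 11 12 13 14 15
G :  0  1  0  1  0  1  0  1  2  3  2  3  2  3  2  0
G_B(15) = 0.
Stack C, S = {1, 2, 5, 6}:
n :  0  1  2  3  4  5  6  7  8  9 10 11 12
G :  0  1  2  0  1  2  3  0  1  2  0  1  2
G_C(12) = 2.
Combined Grundy value = 1 ⊕ 0 ⊕ 2 = 3.
A winning move leaves total XOR = 0, i.e. changes one component's Grundy value g to g ⊕ X where X is the current total.
Stack A: need g' = 1⊕3 = 2. Options: 24−4→G=0, 24−6→G=2. Hits: 1.
Stack B: need g' = 0⊕3 = 3. Options: 15−1→G=2, 15−5→G=2, 15−7→G=2, 15−8→G=1. Hits: 0.
Stack C: need g' = 2⊕3 = 1. Options: 12−1→G=1, 12−2→G=0, 12−5→G=0, 12−6→G=3. Hits: 1.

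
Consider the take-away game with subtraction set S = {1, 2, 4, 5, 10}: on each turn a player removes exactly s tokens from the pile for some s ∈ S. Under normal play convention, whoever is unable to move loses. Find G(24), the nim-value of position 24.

n :  0  1  2  3  4  5  6  7  8  9 10 11 12 13 14 15 16 17 18 19 20 21 22 23 24
G :  0  1  2  0  1  2  0  1  2  0  1  2  0  1  2  0  1  2  0  1  2  0  1  2  0

0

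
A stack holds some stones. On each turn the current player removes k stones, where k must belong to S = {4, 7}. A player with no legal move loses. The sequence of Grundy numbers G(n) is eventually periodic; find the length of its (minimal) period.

n :  0  1  2  3  4  5  6  7  8  9 10 11 12 13 14 15 16 17 18 19 20 21 22 23
G :  0  0  0  0  1  1  1  1  2  2  2  0  0  0  0  1  1  1  1  2  2  2  0  0
G(n+11) = G(n) holds for n = 0,…,6 (a full window of length max(S) = 7), so the sequence is purely periodic with period 11.

11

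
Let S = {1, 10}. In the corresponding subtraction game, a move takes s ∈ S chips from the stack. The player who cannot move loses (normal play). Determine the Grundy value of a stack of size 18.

G(0) = 0
G(1) = mex{0} = 1
G(2) = mex{1} = 0
G(3) = mex{0} = 1
G(4) = mex{1} = 0
G(5) = mex{0} = 1
G(6) = mex{1} = 0
G(7) = mex{0} = 1
G(8) = mex{1} = 0
G(9) = mex{0} = 1
G(10) = mex{1,0} = 2
G(11) = mex{2,1} = 0
G(12) = mex{0,0} = 1
G(13) = mex{1,1} = 0
G(14) = mex{0,0} = 1
G(15) = mex{1,1} = 0
G(16) = mex{0,0} = 1
G(17) = mex{1,1} = 0
G(18) = mex{0,0} = 1

1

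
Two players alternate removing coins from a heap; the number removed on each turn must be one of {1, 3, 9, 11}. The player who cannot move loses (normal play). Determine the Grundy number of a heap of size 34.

n :  0  1  2  3  4  5  6  7  8  9 10 11 12 13 14 15 16 17 18 19 20 21 22 23 24 25 26 27 28 29 30 31 32 33 34
G :  0  1  0  1  0  1  0  1  0  1  0  1  0  1  0  1  0  1  0  1  0  1  0  1  0  1  0  1  0  1  0  1  0  1  0

0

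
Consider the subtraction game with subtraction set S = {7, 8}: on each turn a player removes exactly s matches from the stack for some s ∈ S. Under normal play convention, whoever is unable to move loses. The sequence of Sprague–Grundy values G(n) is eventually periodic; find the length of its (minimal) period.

G(0) = 0
G(1) = mex{} = 0
G(2) = mex{} = 0
G(3) = mex{} = 0
G(4) = mex{} = 0
G(5) = mex{} = 0
G(6) = mex{} = 0
G(7) = mex{0} = 1
G(8) = mex{0,0} = 1
G(9) = mex{0,0} = 1
G(10) = mex{0,0} = 1
G(11) = mex{0,0} = 1
G(12) = mex{0,0} = 1
G(13) = mex{0,0} = 1
G(14) = mex{1,0} = 2
G(15) = mex{1,1} = 0
G(16) = mex{1,1} = 0
G(17) = mex{1,1} = 0
G(18) = mex{1,1} = 0
G(19) = mex{1,1} = 0
G(20) = mex{1,1} = 0
G(21) = mex{2,1} = 0
G(22) = mex{0,2} = 1
G(23) = mex{0,0} = 1
G(24) = mex{0,0} = 1
G(25) = mex{0,0} = 1
G(26) = mex{0,0} = 1
G(27) = mex{0,0} = 1
G(28) = mex{0,0} = 1
G(29) = mex{1,0} = 2
G(30) = mex{1,1} = 0
G(31) = mex{1,1} = 0
G(n+15) = G(n) holds for n = 0,…,7 (a full window of length max(S) = 8), so the sequence is purely periodic with period 15.

15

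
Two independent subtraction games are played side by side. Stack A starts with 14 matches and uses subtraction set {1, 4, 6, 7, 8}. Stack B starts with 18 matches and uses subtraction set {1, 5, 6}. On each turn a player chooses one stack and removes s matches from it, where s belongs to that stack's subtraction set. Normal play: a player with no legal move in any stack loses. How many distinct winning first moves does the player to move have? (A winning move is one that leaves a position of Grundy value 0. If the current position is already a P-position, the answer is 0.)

Stack A, S = {1, 4, 6, 7, 8}:
G(0) = 0
G(1) = mex{0} = 1
G(2) = mex{1} = 0
G(3) = mex{0} = 1
G(4) = mex{1,0} = 2
G(5) = mex{2,1} = 0
G(6) = mex{0,0,0} = 1
G(7) = mex{1,1,1,0} = 2
G(8) = mex{2,2,0,1,0} = 3
G(9) = mex{3,0,1,0,1} = 2
G(10) = mex{2,1,2,1,0} = 3
G(11) = mex{3,2,0,2,1} = 4
G(12) = mex{4,3,1,0,2} = 5
G(13) = mex{5,2,2,1,0} = 3
G(14) = mex{3,3,3,2,1} = 0
G_A(14) = 0.
Stack B, S = {1, 5, 6}:
n :  0  1  2  3  4  5  6  7  8  9 10 11 12 13 14 15 16 17 18
G :  0  1  0  1  0  1  2  3  2  3  2  0  1  0  1  0  1  2  3
G_B(18) = 3.
Combined Grundy value = 0 ⊕ 3 = 3.
A winning move leaves total XOR = 0, i.e. changes one component's Grundy value g to g ⊕ X where X is the current total.
Stack A: need g' = 0⊕3 = 3. Options: 14−1→G=3, 14−4→G=3, 14−6→G=3, 14−7→G=2, 14−8→G=1. Hits: 3.
Stack B: need g' = 3⊕3 = 0. Options: 18−1→G=2, 18−5→G=0, 18−6→G=1. Hits: 1.

4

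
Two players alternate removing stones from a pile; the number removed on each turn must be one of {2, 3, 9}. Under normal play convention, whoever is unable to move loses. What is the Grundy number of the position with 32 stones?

G(0) = 0
G(1) = mex{} = 0
G(2) = mex{0} = 1
G(3) = mex{0,0} = 1
G(4) = mex{1,0} = 2
G(5) = mex{1,1} = 0
G(6) = mex{2,1} = 0
G(7) = mex{0,2} = 1
G(8) = mex{0,0} = 1
G(9) = mex{1,0,0} = 2
G(10) = mex{1,1,0} = 2
G(11) = mex{2,1,1} = 0
G(12) = mex{2,2,1} = 0
G(13) = mex{0,2,2} = 1
G(14) = mex{0,0,0} = 1
G(15) = mex{1,0,0} = 2
G(16) = mex{1,1,1} = 0
G(17) = mex{2,1,1} = 0
G(18) = mex{0,2,2} = 1
G(19) = mex{0,0,2} = 1
G(20) = mex{1,0,0} = 2
G(21) = mex{1,1,0} = 2
G(22) = mex{2,1,1} = 0
G(23) = mex{2,2,1} = 0
G(24) = mex{0,2,2} = 1
G(25) = mex{0,0,0} = 1
G(26) = mex{1,0,0} = 2
G(27) = mex{1,1,1} = 0
G(28) = mex{2,1,1} = 0
G(29) = mex{0,2,2} = 1
G(30) = mex{0,0,2} = 1
G(31) = mex{1,0,0} = 2
G(32) = mex{1,1,0} = 2

2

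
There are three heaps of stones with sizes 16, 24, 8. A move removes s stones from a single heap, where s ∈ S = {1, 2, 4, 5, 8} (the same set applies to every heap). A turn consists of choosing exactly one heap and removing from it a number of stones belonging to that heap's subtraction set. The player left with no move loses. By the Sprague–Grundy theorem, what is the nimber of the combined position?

3

All heaps use S = {1, 2, 4, 5, 8}:
G(0) = 0
G(1) = mex{0} = 1
G(2) = mex{1,0} = 2
G(3) = mex{2,1} = 0
G(4) = mex{0,2,0} = 1
G(5) = mex{1,0,1,0} = 2
G(6) = mex{2,1,2,1} = 0
G(7) = mex{0,2,0,2} = 1
G(8) = mex{1,0,1,0,0} = 2
G(9) = mex{2,1,2,1,1} = 0
G(10) = mex{0,2,0,2,2} = 1
G(11) = mex{1,0,1,0,0} = 2
G(12) = mex{2,1,2,1,1} = 0
G(13) = mex{0,2,0,2,2} = 1
G(14) = mex{1,0,1,0,0} = 2
G(15) = mex{2,1,2,1,1} = 0
G(16) = mex{0,2,0,2,2} = 1
G(17) = mex{1,0,1,0,0} = 2
G(18) = mex{2,1,2,1,1} = 0
G(19) = mex{0,2,0,2,2} = 1
G(20) = mex{1,0,1,0,0} = 2
G(21) = mex{2,1,2,1,1} = 0
G(22) = mex{0,2,0,2,2} = 1
G(23) = mex{1,0,1,0,0} = 2
G(24) = mex{2,1,2,1,1} = 0
Heap A: G(16) = 1.
Heap B: G(24) = 0.
Heap C: G(8) = 2.
Combined Grundy value = 1 ⊕ 0 ⊕ 2 = 3.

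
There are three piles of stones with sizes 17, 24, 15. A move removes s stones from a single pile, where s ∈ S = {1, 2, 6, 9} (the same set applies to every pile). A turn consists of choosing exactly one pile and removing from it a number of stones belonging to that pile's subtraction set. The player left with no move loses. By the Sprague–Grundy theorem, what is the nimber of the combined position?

All piles use S = {1, 2, 6, 9}:
n :  0  1  2  3  4  5  6  7  8  9 10 11 12 13 14 15 16 17 18 19 20 21 22 23 24
G :  0  1  2  0  1  2  3  0  1  2  0  1  2  3  0  1  2  0  1  2  3  0  1  2  0
Pile A: G(17) = 0.
Pile B: G(24) = 0.
Pile C: G(15) = 1.
Combined Grundy value = 0 ⊕ 0 ⊕ 1 = 1.

1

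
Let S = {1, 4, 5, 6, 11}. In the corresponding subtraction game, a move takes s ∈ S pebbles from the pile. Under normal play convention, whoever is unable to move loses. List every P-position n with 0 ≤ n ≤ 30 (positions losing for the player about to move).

n :  0  1  2  3  4  5  6  7  8  9 10 11 12 13 14 15 16 17 18 19 20 21 22 23 24 25 26 27 28 29 30
G :  0  1  0  1  2  3  2  3  4  0  1  4  0  1  2  3  2  3  4  0  1  0  1  2  3  4  2  3  0  1  5
P-positions are exactly the n with G(n) = 0.

0, 2, 9, 12, 19, 21, 28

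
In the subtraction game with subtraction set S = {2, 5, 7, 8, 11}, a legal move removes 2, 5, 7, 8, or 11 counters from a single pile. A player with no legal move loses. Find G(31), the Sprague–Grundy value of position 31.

2

n :  0  1  2  3  4  5  6  7  8  9 10 11 12 13 14 15 16 17 18 19 20 21 22 23 24 25 26 27 28 29 30 31
G :  0  0  1  1  0  2  1  3  2  2  0  3  1  0  0  1  1  3  2  4  3  2  2  0  5  1  0  0  1  1  3  2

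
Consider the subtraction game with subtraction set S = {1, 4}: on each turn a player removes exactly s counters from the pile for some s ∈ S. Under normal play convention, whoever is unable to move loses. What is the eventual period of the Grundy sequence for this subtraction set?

5

n :  0  1  2  3  4  5  6  7  8  9 10 11 12 13 14
G :  0  1  0  1  2  0  1  0  1  2  0  1  0  1  2
G(n+5) = G(n) holds for n = 0,…,3 (a full window of length max(S) = 4), so the sequence is purely periodic with period 5.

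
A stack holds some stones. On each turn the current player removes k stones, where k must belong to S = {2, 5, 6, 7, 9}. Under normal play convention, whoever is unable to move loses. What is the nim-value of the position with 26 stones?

n :  0  1  2  3  4  5  6  7  8  9 10 11 12 13 14 15 16 17 18 19 20 21 22 23 24 25 26
G :  0  0  1  1  0  2  1  3  2  2  3  3  0  4  1  0  0  1  1  2  2  3  3  2  4  3  0

0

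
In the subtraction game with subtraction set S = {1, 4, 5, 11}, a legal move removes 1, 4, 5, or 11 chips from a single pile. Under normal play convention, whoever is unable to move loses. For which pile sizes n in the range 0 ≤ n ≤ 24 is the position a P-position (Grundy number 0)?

G(0) = 0
G(1) = mex{0} = 1
G(2) = mex{1} = 0
G(3) = mex{0} = 1
G(4) = mex{1,0} = 2
G(5) = mex{2,1,0} = 3
G(6) = mex{3,0,1} = 2
G(7) = mex{2,1,0} = 3
G(8) = mex{3,2,1} = 0
G(9) = mex{0,3,2} = 1
G(10) = mex{1,2,3} = 0
G(11) = mex{0,3,2,0} = 1
G(12) = mex{1,0,3,1} = 2
G(13) = mex{2,1,0,0} = 3
G(14) = mex{3,0,1,1} = 2
G(15) = mex{2,1,0,2} = 3
G(16) = mex{3,2,1,3} = 0
G(17) = mex{0,3,2,2} = 1
G(18) = mex{1,2,3,3} = 0
G(19) = mex{0,3,2,0} = 1
G(20) = mex{1,0,3,1} = 2
G(21) = mex{2,1,0,0} = 3
G(22) = mex{3,0,1,1} = 2
G(23) = mex{2,1,0,2} = 3
G(24) = mex{3,2,1,3} = 0
P-positions are exactly the n with G(n) = 0.

0, 2, 8, 10, 16, 18, 24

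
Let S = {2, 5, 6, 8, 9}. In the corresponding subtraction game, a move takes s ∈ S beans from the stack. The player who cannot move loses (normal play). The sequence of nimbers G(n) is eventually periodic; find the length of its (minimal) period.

14

G(0) = 0
G(1) = mex{} = 0
G(2) = mex{0} = 1
G(3) = mex{0} = 1
G(4) = mex{1} = 0
G(5) = mex{1,0} = 2
G(6) = mex{0,0,0} = 1
G(7) = mex{2,1,0} = 3
G(8) = mex{1,1,1,0} = 2
G(9) = mex{3,0,1,0,0} = 2
G(10) = mex{2,2,0,1,0} = 3
G(11) = mex{2,1,2,1,1} = 0
G(12) = mex{3,3,1,0,1} = 2
G(13) = mex{0,2,3,2,0} = 1
G(14) = mex{2,2,2,1,2} = 0
G(15) = mex{1,3,2,3,1} = 0
G(16) = mex{0,0,3,2,3} = 1
G(17) = mex{0,2,0,2,2} = 1
G(18) = mex{1,1,2,3,2} = 0
G(19) = mex{1,0,1,0,3} = 2
G(20) = mex{0,0,0,2,0} = 1
G(21) = mex{2,1,0,1,2} = 3
G(22) = mex{1,1,1,0,1} = 2
G(23) = mex{3,0,1,0,0} = 2
G(24) = mex{2,2,0,1,0} = 3
G(25) = mex{2,1,2,1,1} = 0
G(26) = mex{3,3,1,0,1} = 2
G(27) = mex{0,2,3,2,0} = 1
G(28) = mex{2,2,2,1,2} = 0
G(29) = mex{1,3,2,3,1} = 0
G(n+14) = G(n) holds for n = 0,…,8 (a full window of length max(S) = 9), so the sequence is purely periodic with period 14.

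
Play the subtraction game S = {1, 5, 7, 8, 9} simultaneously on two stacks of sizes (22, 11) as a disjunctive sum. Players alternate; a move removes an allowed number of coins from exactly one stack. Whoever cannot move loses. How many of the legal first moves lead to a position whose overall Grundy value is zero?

5

All stacks use S = {1, 5, 7, 8, 9}:
G(0) = 0
G(1) = mex{0} = 1
G(2) = mex{1} = 0
G(3) = mex{0} = 1
G(4) = mex{1} = 0
G(5) = mex{0,0} = 1
G(6) = mex{1,1} = 0
G(7) = mex{0,0,0} = 1
G(8) = mex{1,1,1,0} = 2
G(9) = mex{2,0,0,1,0} = 3
G(10) = mex{3,1,1,0,1} = 2
G(11) = mex{2,0,0,1,0} = 3
G(12) = mex{3,1,1,0,1} = 2
G(13) = mex{2,2,0,1,0} = 3
G(14) = mex{3,3,1,0,1} = 2
G(15) = mex{2,2,2,1,0} = 3
G(16) = mex{3,3,3,2,1} = 0
G(17) = mex{0,2,2,3,2} = 1
G(18) = mex{1,3,3,2,3} = 0
G(19) = mex{0,2,2,3,2} = 1
G(20) = mex{1,3,3,2,3} = 0
G(21) = mex{0,0,2,3,2} = 1
G(22) = mex{1,1,3,2,3} = 0
Stack A: G(22) = 0.
Stack B: G(11) = 3.
Combined Grundy value = 0 ⊕ 3 = 3.
A winning move leaves total XOR = 0, i.e. changes one component's Grundy value g to g ⊕ X where X is the current total.
Stack A: need g' = 0⊕3 = 3. Options: 22−1→G=1, 22−5→G=1, 22−7→G=3, 22−8→G=2, 22−9→G=3. Hits: 2.
Stack B: need g' = 3⊕3 = 0. Options: 11−1→G=2, 11−5→G=0, 11−7→G=0, 11−8→G=1, 11−9→G=0. Hits: 3.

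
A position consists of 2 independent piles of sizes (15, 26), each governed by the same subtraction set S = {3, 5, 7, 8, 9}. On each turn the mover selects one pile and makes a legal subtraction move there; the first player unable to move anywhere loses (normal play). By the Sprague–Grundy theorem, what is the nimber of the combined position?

All piles use S = {3, 5, 7, 8, 9}:
G(0) = 0
G(1) = mex{} = 0
G(2) = mex{} = 0
G(3) = mex{0} = 1
G(4) = mex{0} = 1
G(5) = mex{0,0} = 1
G(6) = mex{1,0} = 2
G(7) = mex{1,0,0} = 2
G(8) = mex{1,1,0,0} = 2
G(9) = mex{2,1,0,0,0} = 3
G(10) = mex{2,1,1,0,0} = 3
G(11) = mex{2,2,1,1,0} = 3
G(12) = mex{3,2,1,1,1} = 0
G(13) = mex{3,2,2,1,1} = 0
G(14) = mex{3,3,2,2,1} = 0
G(15) = mex{0,3,2,2,2} = 1
G(16) = mex{0,3,3,2,2} = 1
G(17) = mex{0,0,3,3,2} = 1
G(18) = mex{1,0,3,3,3} = 2
G(19) = mex{1,0,0,3,3} = 2
G(20) = mex{1,1,0,0,3} = 2
G(21) = mex{2,1,0,0,0} = 3
G(22) = mex{2,1,1,0,0} = 3
G(23) = mex{2,2,1,1,0} = 3
G(24) = mex{3,2,1,1,1} = 0
G(25) = mex{3,2,2,1,1} = 0
G(26) = mex{3,3,2,2,1} = 0
Pile A: G(15) = 1.
Pile B: G(26) = 0.
Combined Grundy value = 1 ⊕ 0 = 1.

1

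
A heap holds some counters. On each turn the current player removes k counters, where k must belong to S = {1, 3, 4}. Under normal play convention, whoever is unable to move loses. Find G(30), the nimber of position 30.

0

n :  0  1  2  3  4  5  6  7  8  9 10 11 12 13 14 15 16 17 18 19 20 21 22 23 24 25 26 27 28 29 30
G :  0  1  0  1  2  3  2  0  1  0  1  2  3  2  0  1  0  1  2  3  2  0  1  0  1  2  3  2  0  1  0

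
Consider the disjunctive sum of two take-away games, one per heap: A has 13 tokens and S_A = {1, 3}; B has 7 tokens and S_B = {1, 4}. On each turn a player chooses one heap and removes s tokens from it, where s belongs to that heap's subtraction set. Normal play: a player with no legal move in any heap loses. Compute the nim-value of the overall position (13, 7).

1

Heap A, S = {1, 3}:
n :  0  1  2  3  4  5  6  7  8  9 10 11 12 13
G :  0  1  0  1  0  1  0  1  0  1  0  1  0  1
G_A(13) = 1.
Heap B, S = {1, 4}:
G(0) = 0
G(1) = mex{0} = 1
G(2) = mex{1} = 0
G(3) = mex{0} = 1
G(4) = mex{1,0} = 2
G(5) = mex{2,1} = 0
G(6) = mex{0,0} = 1
G(7) = mex{1,1} = 0
G_B(7) = 0.
Combined Grundy value = 1 ⊕ 0 = 1.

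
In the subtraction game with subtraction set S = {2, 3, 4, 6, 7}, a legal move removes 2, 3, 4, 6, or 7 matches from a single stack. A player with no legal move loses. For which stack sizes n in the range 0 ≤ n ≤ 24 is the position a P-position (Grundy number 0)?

0, 1, 9, 10, 18, 19

n :  0  1  2  3  4  5  6  7  8  9 10 11 12 13 14 15 16 17 18 19 20 21 22 23 24
G :  0  0  1  1  2  2  3  3  4  0  0  1  1  2  2  3  3  4  0  0  1  1  2  2  3
P-positions are exactly the n with G(n) = 0.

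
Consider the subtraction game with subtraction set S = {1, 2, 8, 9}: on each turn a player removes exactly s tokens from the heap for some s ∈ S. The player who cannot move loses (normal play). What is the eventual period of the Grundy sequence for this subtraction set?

10

n :  0  1  2  3  4  5  6  7  8  9 10 11 12 13 14 15 16 17 18 19 20 21
G :  0  1  2  0  1  2  0  1  2  3  0  1  2  0  1  2  0  1  2  3  0  1
G(n+10) = G(n) holds for n = 0,…,8 (a full window of length max(S) = 9), so the sequence is purely periodic with period 10.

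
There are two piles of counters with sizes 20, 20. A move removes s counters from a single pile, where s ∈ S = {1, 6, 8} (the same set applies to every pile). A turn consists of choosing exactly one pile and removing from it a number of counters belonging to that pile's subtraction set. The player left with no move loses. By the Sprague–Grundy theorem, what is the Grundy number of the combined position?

0

All piles use S = {1, 6, 8}:
n :  0  1  2  3  4  5  6  7  8  9 10 11 12 13 14 15 16 17 18 19 20
G :  0  1  0  1  0  1  2  0  1  0  1  0  1  2  0  1  0  1  0  1  2
Pile A: G(20) = 2.
Pile B: G(20) = 2.
Combined Grundy value = 2 ⊕ 2 = 0.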